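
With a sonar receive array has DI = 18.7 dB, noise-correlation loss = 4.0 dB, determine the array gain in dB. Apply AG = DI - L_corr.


AG = DI - L_corr = 18.7 - 4.0 = 14.7

14.7 dB


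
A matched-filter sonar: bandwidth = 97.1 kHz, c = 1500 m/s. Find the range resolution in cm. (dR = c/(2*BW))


0.77 cm


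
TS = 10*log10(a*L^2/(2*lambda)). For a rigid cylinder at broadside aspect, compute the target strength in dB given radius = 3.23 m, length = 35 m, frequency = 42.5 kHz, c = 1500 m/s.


lambda = 1500/42500 = 0.03529 m
TS = 10*log10(3.23*35^2/(2*0.03529)) = 47.49

47.49 dB


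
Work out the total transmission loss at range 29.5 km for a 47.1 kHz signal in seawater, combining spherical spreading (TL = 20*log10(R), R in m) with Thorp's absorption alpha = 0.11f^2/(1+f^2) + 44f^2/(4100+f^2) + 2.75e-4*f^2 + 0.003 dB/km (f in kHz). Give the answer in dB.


Step 1 (Thorp): alpha = 0.11*2218.41/(1+2218.41) + 44*2218.41/(4100+2218.41) + 2.75e-4*2218.41 + 0.003 = 16.1715 dB/km
Step 2: TL_spread = 20*log10(29500) = 89.4 dB
Step 3: TL_abs = alpha*R = 16.1715 * 29.5 = 477.06 dB
Step 4: TL_total = 89.4 + 477.06 = 566.46

566.46 dB


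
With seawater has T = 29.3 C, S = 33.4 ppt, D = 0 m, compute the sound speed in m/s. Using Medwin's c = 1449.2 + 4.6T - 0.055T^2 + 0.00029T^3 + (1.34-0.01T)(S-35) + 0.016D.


c = 1449.2 + 4.6*29.3 - 0.055*29.3^2 + 0.00029*29.3^3 + (1.34 - 0.01*29.3)*(33.4 - 35) + 0.016*0 = 1542.38

1542.38 m/s


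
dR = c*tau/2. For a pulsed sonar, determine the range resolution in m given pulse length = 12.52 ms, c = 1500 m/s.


dR = c*tau/2 = 1500 * 12.52e-3 / 2 = 9.39

9.39 m


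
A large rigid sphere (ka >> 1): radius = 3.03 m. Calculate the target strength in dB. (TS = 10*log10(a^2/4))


TS = 10*log10(3.03^2 / 4) = 10*log10(2.295225) = 3.61

3.61 dB


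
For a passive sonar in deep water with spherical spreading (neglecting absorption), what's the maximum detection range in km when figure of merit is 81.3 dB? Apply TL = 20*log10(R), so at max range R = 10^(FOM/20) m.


At max range FOM = TL, so 20*log10(R) = 81.3
R = 10^(81.3/20) = 11614.49 m = 11.61 km

11.61 km


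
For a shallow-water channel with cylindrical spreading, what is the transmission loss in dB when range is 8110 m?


TL = 10*log10(8110) = 39.09

39.09 dB


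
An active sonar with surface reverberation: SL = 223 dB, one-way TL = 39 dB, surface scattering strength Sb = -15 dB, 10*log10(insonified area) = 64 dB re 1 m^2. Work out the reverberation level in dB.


RL = SL - 2*TL + Sb + 10*log10(A) = 223 - 2*39 + (-15) + 64 = 194

194 dB


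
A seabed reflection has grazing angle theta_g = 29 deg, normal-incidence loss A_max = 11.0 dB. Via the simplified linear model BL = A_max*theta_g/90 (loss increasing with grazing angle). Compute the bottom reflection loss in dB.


BL = A_max * theta_g / 90 = 11.0 * 29 / 90 = 3.54

3.54 dB


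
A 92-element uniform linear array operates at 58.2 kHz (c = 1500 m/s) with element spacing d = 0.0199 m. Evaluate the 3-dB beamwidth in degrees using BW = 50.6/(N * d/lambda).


Step 1: lambda = 1500/58200 = 0.02577 m
Step 2: d/lambda = 0.0199/0.02577 = 0.7722
Step 3: BW = 50.6/(N * d/lambda) = 50.6/(92 * 0.7722) = 0.71

0.71 deg


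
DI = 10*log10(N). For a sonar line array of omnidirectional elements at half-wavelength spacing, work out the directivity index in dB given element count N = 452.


DI = 10*log10(452) = 26.55

26.55 dB


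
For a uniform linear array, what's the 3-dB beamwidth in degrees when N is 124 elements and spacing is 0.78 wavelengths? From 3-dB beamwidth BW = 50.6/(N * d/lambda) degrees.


0.52 deg


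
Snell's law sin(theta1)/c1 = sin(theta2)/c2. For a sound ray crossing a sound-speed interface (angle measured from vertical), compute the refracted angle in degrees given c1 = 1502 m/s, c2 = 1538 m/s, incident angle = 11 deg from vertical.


11.27 deg


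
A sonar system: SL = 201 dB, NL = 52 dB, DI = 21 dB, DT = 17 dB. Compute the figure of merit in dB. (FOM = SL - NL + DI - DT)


153 dB


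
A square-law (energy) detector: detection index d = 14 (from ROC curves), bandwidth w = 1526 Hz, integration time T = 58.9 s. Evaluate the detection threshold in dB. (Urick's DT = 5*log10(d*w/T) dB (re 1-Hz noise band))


DT = 5*log10(d*w/T) = 5*log10(14 * 1526 / 58.9) = 5*log10(362.72) = 12.8

12.8 dB


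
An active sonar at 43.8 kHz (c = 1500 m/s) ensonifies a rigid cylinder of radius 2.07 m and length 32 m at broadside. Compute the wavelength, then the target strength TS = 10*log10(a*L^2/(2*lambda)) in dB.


Step 1: lambda = c/f = 1500/43800 = 0.03425 m
Step 2: TS = 10*log10(a*L^2/(2*lambda)) = 10*log10(2.07*32^2/(2*0.03425)) = 44.91

44.91 dB


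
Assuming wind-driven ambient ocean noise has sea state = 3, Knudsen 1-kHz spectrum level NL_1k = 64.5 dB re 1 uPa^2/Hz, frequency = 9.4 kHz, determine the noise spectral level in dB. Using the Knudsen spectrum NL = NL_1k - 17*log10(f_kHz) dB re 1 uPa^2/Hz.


NL = NL_1k - 17*log10(f_kHz) = 64.5 - 17*log10(9.4) = 64.5 - (16.54) = 47.96

47.96 dB


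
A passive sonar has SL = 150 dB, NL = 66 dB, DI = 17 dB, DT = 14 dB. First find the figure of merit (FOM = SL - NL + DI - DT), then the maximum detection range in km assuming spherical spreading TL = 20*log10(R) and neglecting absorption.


Step 1: FOM = SL - NL + DI - DT = 150 - 66 + 17 - 14 = 87 dB
Step 2: at max range FOM = TL = 20*log10(R), so R = 10^(87/20) = 22387.21 m = 22.39 km

22.39 km


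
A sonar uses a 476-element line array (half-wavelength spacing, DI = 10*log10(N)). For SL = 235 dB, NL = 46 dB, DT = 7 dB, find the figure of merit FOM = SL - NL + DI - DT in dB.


Step 1: DI = 10*log10(476) = 26.78 dB
Step 2: FOM = SL - NL + DI - DT = 235 - 46 + 26.78 - 7 = 208.78

208.78 dB


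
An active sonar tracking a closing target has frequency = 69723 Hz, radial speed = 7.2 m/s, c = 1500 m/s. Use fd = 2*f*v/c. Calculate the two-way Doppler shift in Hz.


fd = 2*f*v/c = 2 * 69723 * 7.2 / 1500 = 669.34

669.34 Hz


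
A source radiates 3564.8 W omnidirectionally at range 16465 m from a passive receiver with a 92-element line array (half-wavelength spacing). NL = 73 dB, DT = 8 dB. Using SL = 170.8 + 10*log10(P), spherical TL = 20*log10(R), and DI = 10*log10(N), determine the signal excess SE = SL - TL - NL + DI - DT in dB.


Step 1: SL = 170.8 + 10*log10(3564.8) = 206.32 dB
Step 2: TL = 20*log10(16465) = 84.33 dB
Step 3: DI = 10*log10(92) = 19.64 dB
Step 4: SE = SL - TL - NL + DI - DT = 206.32 - 84.33 - 73 + 19.64 - 8 = 60.63

60.63 dB


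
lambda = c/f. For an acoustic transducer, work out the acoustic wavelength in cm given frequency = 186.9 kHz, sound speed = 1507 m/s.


lambda = c/f = 1507 / 186900 = 0.0081 m = 0.81 cm

0.81 cm


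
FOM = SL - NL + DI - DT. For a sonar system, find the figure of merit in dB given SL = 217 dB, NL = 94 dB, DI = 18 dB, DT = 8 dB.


FOM = SL - NL + DI - DT = 217 - 94 + 18 - 8 = 133

133 dB


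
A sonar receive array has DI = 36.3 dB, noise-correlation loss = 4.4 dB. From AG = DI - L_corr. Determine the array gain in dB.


31.9 dB


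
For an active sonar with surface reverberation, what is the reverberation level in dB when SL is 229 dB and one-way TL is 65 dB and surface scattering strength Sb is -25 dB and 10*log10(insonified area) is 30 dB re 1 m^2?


RL = SL - 2*TL + Sb + 10*log10(A) = 229 - 2*65 + (-25) + 30 = 104

104 dB


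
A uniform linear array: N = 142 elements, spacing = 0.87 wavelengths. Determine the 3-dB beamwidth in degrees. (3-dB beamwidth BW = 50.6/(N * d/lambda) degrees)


0.41 deg


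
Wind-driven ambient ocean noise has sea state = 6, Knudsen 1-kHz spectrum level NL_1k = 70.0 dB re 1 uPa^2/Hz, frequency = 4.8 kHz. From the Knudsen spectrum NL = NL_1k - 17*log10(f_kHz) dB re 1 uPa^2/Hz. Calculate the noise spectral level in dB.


NL = NL_1k - 17*log10(f_kHz) = 70.0 - 17*log10(4.8) = 70.0 - (11.58) = 58.42

58.42 dB


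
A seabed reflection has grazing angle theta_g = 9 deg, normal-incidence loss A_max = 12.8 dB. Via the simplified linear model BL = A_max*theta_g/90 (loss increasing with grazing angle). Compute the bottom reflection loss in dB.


BL = A_max * theta_g / 90 = 12.8 * 9 / 90 = 1.28

1.28 dB


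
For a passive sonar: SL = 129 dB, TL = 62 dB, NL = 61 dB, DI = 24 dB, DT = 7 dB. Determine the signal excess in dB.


SE = SL - TL - NL + DI - DT = 129 - 62 - 61 + 24 - 7 = 23

23 dB


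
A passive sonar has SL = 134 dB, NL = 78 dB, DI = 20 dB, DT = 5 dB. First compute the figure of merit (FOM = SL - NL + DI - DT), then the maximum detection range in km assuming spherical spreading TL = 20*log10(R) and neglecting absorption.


Step 1: FOM = SL - NL + DI - DT = 134 - 78 + 20 - 5 = 71 dB
Step 2: at max range FOM = TL = 20*log10(R), so R = 10^(71/20) = 3548.13 m = 3.55 km

3.55 km


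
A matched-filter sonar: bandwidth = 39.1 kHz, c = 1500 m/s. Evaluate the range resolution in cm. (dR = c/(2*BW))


dR = c/(2*BW) = 1500 / (2 * 39.1e3) = 0.0192 m = 1.92 cm

1.92 cm


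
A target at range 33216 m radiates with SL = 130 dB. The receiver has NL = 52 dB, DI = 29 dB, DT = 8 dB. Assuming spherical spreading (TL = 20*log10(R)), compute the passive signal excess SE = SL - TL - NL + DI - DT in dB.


Step 1: TL = 20*log10(33216) = 90.43 dB
Step 2: SE = 130 - 90.43 - 52 + 29 - 8 = 8.57

8.57 dB


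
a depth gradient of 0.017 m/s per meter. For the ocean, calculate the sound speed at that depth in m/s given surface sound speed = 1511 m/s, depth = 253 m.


c = 1511 + 0.017 * 253 = 1515.301

1515.301 m/s


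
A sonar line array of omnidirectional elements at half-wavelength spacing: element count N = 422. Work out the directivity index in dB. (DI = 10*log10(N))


DI = 10*log10(422) = 26.25

26.25 dB


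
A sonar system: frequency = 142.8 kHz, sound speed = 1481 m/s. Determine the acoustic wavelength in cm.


1.04 cm


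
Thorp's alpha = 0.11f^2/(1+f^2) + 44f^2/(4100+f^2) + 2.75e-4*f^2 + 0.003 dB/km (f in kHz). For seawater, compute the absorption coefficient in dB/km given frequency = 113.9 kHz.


37.114 dB/km


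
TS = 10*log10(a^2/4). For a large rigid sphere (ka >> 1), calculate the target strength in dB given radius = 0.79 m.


-8.07 dB


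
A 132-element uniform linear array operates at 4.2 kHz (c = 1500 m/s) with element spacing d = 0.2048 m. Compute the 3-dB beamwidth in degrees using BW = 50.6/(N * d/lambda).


0.67 deg


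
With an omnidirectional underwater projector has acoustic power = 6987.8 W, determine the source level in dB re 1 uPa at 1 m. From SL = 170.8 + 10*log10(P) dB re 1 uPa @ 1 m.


SL = 170.8 + 10*log10(6987.8) = 170.8 + 38.44 = 209.24

209.24 dB


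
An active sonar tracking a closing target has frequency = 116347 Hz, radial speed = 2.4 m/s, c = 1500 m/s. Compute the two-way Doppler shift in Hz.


372.31 Hz


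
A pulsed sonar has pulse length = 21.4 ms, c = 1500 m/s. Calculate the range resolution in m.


dR = c*tau/2 = 1500 * 21.4e-3 / 2 = 16.05

16.05 m


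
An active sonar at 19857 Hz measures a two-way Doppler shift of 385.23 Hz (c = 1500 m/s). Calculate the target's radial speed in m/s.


From fd = 2*f*v/c, v = c*fd/(2*f) = 1500 * 385.23 / (2*19857) = 14.55

14.55 m/s


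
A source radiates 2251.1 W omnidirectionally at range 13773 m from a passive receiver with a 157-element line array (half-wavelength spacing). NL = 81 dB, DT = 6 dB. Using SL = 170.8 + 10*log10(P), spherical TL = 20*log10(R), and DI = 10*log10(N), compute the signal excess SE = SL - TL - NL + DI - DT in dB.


Step 1: SL = 170.8 + 10*log10(2251.1) = 204.32 dB
Step 2: TL = 20*log10(13773) = 82.78 dB
Step 3: DI = 10*log10(157) = 21.96 dB
Step 4: SE = SL - TL - NL + DI - DT = 204.32 - 82.78 - 81 + 21.96 - 6 = 56.5

56.5 dB


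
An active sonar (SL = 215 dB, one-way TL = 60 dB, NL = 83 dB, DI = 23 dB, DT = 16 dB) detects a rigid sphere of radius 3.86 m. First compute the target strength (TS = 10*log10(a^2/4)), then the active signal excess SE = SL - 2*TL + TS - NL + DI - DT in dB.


Step 1: TS = 10*log10(3.86^2/4) = 5.71 dB
Step 2: SE = SL - 2*TL + TS - NL + DI - DT = 215 - 2*60 + (5.71) - 83 + 23 - 16 = 24.71

24.71 dB


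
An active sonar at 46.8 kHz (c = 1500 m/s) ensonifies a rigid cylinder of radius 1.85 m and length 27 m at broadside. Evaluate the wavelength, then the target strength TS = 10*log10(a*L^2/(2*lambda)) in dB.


Step 1: lambda = c/f = 1500/46800 = 0.03205 m
Step 2: TS = 10*log10(a*L^2/(2*lambda)) = 10*log10(1.85*27^2/(2*0.03205)) = 43.23

43.23 dB


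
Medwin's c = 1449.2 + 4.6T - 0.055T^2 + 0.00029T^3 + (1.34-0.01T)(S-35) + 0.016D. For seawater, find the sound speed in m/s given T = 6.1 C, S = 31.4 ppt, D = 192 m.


c = 1449.2 + 4.6*6.1 - 0.055*6.1^2 + 0.00029*6.1^3 + (1.34 - 0.01*6.1)*(31.4 - 35) + 0.016*192 = 1473.75

1473.75 m/s


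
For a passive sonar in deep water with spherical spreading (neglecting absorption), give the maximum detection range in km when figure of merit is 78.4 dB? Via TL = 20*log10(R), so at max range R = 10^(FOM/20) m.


At max range FOM = TL, so 20*log10(R) = 78.4
R = 10^(78.4/20) = 8317.64 m = 8.32 km

8.32 km


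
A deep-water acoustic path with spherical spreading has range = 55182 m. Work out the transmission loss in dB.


TL = 20*log10(55182) = 94.84

94.84 dB


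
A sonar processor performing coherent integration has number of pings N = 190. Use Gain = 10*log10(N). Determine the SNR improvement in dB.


22.79 dB


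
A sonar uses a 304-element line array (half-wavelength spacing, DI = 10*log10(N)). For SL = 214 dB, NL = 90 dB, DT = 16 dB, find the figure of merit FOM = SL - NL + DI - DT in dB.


Step 1: DI = 10*log10(304) = 24.83 dB
Step 2: FOM = SL - NL + DI - DT = 214 - 90 + 24.83 - 16 = 132.83

132.83 dB


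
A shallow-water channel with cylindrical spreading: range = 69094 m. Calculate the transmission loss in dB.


TL = 10*log10(69094) = 48.39

48.39 dB


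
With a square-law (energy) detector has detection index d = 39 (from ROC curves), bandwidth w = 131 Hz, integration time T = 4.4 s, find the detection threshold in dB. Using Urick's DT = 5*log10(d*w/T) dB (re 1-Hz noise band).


15.32 dB


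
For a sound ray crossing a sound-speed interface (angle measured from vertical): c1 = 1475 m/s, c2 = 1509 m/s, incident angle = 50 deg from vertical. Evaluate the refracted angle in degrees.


sin(theta2) = (c2/c1)*sin(theta1) = (1509/1475)*sin(50 deg) = 0.7837
theta2 = arcsin(0.7837) = 51.6

51.6 deg


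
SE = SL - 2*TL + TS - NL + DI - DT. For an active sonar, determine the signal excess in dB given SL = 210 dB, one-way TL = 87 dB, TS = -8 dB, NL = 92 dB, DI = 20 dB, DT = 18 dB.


-62 dB


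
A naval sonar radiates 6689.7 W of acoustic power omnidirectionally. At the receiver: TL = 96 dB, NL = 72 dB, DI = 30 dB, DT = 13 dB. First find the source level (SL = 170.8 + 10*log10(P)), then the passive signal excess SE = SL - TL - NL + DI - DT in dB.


Step 1: SL = 170.8 + 10*log10(6689.7) = 209.05 dB
Step 2: SE = SL - TL - NL + DI - DT = 209.05 - 96 - 72 + 30 - 13 = 58.05

58.05 dB


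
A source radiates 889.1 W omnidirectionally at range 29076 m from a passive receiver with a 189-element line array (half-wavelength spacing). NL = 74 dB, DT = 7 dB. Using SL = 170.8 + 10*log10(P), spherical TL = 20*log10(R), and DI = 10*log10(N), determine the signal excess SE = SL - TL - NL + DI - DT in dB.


Step 1: SL = 170.8 + 10*log10(889.1) = 200.29 dB
Step 2: TL = 20*log10(29076) = 89.27 dB
Step 3: DI = 10*log10(189) = 22.76 dB
Step 4: SE = SL - TL - NL + DI - DT = 200.29 - 89.27 - 74 + 22.76 - 7 = 52.78

52.78 dB


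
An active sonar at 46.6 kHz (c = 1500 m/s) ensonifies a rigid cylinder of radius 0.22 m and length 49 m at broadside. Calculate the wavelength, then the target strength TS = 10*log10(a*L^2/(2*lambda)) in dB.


Step 1: lambda = c/f = 1500/46600 = 0.03219 m
Step 2: TS = 10*log10(a*L^2/(2*lambda)) = 10*log10(0.22*49^2/(2*0.03219)) = 39.14

39.14 dB


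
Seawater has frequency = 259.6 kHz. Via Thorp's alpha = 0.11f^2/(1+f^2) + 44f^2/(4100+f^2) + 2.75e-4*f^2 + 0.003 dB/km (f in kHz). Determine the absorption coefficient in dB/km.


f^2 = 67392.16
alpha = 0.11*67392.16/(1+67392.16) + 44*67392.16/(4100+67392.16) + 2.75e-4*67392.16 + 0.003 = 60.122

60.122 dB/km


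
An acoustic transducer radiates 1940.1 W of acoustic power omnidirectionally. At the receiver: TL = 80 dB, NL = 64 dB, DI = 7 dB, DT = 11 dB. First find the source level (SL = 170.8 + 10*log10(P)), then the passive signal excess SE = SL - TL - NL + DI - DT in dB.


Step 1: SL = 170.8 + 10*log10(1940.1) = 203.68 dB
Step 2: SE = SL - TL - NL + DI - DT = 203.68 - 80 - 64 + 7 - 11 = 55.68

55.68 dB


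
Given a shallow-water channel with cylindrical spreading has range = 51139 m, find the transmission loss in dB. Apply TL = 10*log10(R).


47.09 dB


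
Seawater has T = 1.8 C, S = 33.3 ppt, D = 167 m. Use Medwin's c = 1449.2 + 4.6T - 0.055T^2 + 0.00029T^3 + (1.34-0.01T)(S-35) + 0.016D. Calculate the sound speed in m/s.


c = 1449.2 + 4.6*1.8 - 0.055*1.8^2 + 0.00029*1.8^3 + (1.34 - 0.01*1.8)*(33.3 - 35) + 0.016*167 = 1457.73

1457.73 m/s


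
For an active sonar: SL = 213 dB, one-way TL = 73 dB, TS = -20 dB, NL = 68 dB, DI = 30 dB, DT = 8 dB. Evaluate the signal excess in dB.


SE = SL - 2*TL + TS - NL + DI - DT = 213 - 2*73 + (-20) - 68 + 30 - 8 = 1

1 dB


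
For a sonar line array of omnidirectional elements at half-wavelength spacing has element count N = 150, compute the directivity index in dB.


DI = 10*log10(150) = 21.76

21.76 dB


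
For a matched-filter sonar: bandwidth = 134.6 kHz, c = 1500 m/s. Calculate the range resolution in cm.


dR = c/(2*BW) = 1500 / (2 * 134.6e3) = 0.0056 m = 0.56 cm

0.56 cm


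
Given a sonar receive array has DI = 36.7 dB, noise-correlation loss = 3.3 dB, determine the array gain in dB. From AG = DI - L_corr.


AG = DI - L_corr = 36.7 - 3.3 = 33.4

33.4 dB


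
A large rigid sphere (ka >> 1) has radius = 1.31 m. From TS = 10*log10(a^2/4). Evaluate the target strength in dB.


TS = 10*log10(1.31^2 / 4) = 10*log10(0.429025) = -3.68

-3.68 dB


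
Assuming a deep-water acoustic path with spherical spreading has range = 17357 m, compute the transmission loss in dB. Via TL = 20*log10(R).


TL = 20*log10(17357) = 84.79

84.79 dB


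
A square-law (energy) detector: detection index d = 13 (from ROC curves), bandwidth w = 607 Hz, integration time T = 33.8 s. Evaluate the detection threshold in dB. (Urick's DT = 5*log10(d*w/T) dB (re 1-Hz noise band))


11.84 dB


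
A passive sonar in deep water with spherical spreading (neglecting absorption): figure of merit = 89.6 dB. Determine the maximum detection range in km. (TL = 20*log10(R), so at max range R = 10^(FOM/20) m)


30.2 km


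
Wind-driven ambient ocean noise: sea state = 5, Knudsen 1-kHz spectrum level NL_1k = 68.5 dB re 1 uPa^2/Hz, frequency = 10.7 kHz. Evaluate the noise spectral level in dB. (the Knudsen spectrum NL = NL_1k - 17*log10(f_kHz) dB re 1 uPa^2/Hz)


NL = NL_1k - 17*log10(f_kHz) = 68.5 - 17*log10(10.7) = 68.5 - (17.5) = 51.0

51.0 dB


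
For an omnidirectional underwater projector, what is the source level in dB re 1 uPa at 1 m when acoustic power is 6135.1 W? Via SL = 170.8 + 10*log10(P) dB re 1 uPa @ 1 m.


208.68 dB


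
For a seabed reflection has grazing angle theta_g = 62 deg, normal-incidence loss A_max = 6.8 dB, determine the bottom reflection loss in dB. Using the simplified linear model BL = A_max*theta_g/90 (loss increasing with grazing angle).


4.68 dB


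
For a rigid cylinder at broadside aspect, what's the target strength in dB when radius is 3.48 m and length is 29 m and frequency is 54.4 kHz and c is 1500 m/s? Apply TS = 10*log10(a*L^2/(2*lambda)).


lambda = 1500/54400 = 0.02757 m
TS = 10*log10(3.48*29^2/(2*0.02757)) = 47.25

47.25 dB


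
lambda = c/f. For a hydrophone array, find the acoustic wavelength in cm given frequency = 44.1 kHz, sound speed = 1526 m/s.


lambda = c/f = 1526 / 44100 = 0.0346 m = 3.46 cm

3.46 cm


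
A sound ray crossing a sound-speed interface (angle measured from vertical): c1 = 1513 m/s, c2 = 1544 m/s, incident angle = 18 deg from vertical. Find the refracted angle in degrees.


sin(theta2) = (c2/c1)*sin(theta1) = (1544/1513)*sin(18 deg) = 0.31535
theta2 = arcsin(0.31535) = 18.38

18.38 deg


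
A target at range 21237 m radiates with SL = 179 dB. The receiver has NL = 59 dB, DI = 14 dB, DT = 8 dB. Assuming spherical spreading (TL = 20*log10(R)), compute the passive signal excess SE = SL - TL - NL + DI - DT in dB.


39.46 dB


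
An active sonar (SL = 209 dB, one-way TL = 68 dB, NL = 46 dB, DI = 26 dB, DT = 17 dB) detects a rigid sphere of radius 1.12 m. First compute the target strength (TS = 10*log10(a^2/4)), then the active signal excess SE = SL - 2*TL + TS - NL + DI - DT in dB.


Step 1: TS = 10*log10(1.12^2/4) = -5.04 dB
Step 2: SE = SL - 2*TL + TS - NL + DI - DT = 209 - 2*68 + (-5.04) - 46 + 26 - 17 = 30.96

30.96 dB


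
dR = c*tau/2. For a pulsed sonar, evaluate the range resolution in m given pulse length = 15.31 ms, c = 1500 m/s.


dR = c*tau/2 = 1500 * 15.31e-3 / 2 = 11.4825

11.4825 m


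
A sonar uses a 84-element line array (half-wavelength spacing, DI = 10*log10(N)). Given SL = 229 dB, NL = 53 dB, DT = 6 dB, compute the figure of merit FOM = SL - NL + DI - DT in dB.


Step 1: DI = 10*log10(84) = 19.24 dB
Step 2: FOM = SL - NL + DI - DT = 229 - 53 + 19.24 - 6 = 189.24

189.24 dB


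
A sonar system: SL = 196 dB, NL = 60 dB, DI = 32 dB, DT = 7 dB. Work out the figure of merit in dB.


FOM = SL - NL + DI - DT = 196 - 60 + 32 - 7 = 161

161 dB


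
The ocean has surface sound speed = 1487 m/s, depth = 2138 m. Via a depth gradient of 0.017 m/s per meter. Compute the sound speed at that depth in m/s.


c = 1487 + 0.017 * 2138 = 1523.346

1523.346 m/s


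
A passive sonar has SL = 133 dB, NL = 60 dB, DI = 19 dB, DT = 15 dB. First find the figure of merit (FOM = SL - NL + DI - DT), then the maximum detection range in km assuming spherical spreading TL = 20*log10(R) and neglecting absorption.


Step 1: FOM = SL - NL + DI - DT = 133 - 60 + 19 - 15 = 77 dB
Step 2: at max range FOM = TL = 20*log10(R), so R = 10^(77/20) = 7079.46 m = 7.08 km

7.08 km


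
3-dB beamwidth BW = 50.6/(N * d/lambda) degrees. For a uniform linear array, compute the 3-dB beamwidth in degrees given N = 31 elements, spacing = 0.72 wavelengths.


BW = 50.6 / (31 * 0.72) = 50.6 / 22.32 = 2.27

2.27 deg


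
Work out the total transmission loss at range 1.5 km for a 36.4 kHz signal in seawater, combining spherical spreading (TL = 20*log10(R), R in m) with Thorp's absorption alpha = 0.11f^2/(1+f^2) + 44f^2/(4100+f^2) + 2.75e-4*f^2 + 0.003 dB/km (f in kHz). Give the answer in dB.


Step 1 (Thorp): alpha = 0.11*1324.96/(1+1324.96) + 44*1324.96/(4100+1324.96) + 2.75e-4*1324.96 + 0.003 = 11.2236 dB/km
Step 2: TL_spread = 20*log10(1500) = 63.52 dB
Step 3: TL_abs = alpha*R = 11.2236 * 1.5 = 16.84 dB
Step 4: TL_total = 63.52 + 16.84 = 80.36

80.36 dB


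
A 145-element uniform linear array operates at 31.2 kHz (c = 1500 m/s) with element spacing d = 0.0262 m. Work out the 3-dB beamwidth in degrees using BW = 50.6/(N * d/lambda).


Step 1: lambda = 1500/31200 = 0.04808 m
Step 2: d/lambda = 0.0262/0.04808 = 0.5449
Step 3: BW = 50.6/(N * d/lambda) = 50.6/(145 * 0.5449) = 0.64

0.64 deg


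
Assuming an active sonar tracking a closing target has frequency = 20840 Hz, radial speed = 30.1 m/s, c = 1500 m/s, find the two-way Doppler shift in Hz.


fd = 2*f*v/c = 2 * 20840 * 30.1 / 1500 = 836.38

836.38 Hz


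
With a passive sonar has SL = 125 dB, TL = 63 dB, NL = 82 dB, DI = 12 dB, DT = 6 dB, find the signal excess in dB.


SE = SL - TL - NL + DI - DT = 125 - 63 - 82 + 12 - 6 = -14

-14 dB


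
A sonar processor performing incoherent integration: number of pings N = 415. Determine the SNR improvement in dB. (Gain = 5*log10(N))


Gain = 5*log10(415) = 13.09

13.09 dB


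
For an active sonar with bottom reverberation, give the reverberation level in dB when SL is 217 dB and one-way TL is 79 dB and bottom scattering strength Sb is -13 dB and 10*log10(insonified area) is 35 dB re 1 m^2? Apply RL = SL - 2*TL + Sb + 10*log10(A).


RL = SL - 2*TL + Sb + 10*log10(A) = 217 - 2*79 + (-13) + 35 = 81

81 dB


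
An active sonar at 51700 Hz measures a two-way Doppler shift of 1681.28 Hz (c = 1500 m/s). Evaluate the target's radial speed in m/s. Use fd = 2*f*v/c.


From fd = 2*f*v/c, v = c*fd/(2*f) = 1500 * 1681.28 / (2*51700) = 24.39

24.39 m/s


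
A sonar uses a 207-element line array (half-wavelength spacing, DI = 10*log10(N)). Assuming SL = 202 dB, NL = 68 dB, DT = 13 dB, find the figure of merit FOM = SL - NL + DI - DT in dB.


144.16 dB


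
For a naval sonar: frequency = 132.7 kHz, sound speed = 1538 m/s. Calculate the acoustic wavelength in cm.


lambda = c/f = 1538 / 132700 = 0.0116 m = 1.16 cm

1.16 cm


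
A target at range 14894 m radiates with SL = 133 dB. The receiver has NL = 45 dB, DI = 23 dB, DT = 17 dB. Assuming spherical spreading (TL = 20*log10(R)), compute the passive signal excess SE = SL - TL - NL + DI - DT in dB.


Step 1: TL = 20*log10(14894) = 83.46 dB
Step 2: SE = 133 - 83.46 - 45 + 23 - 17 = 10.54

10.54 dB


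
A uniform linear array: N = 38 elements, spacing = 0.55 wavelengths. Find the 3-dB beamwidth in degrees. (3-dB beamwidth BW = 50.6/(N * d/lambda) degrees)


2.42 deg


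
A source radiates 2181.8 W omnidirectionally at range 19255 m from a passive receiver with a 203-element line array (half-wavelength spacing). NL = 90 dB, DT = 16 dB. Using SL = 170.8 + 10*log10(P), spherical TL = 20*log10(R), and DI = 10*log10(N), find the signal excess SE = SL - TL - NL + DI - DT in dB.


35.57 dB


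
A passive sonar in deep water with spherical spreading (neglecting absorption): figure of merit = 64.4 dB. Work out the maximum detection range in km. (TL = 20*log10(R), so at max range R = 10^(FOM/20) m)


At max range FOM = TL, so 20*log10(R) = 64.4
R = 10^(64.4/20) = 1659.59 m = 1.66 km

1.66 km


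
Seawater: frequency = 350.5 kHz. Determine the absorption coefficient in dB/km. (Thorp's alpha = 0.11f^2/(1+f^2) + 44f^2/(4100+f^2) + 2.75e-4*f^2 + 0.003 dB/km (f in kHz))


f^2 = 122850.25
alpha = 0.11*122850.25/(1+122850.25) + 44*122850.25/(4100+122850.25) + 2.75e-4*122850.25 + 0.003 = 76.476

76.476 dB/km


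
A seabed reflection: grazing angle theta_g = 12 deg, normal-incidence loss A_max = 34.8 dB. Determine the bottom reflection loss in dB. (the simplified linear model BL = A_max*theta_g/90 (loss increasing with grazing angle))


BL = A_max * theta_g / 90 = 34.8 * 12 / 90 = 4.64

4.64 dB


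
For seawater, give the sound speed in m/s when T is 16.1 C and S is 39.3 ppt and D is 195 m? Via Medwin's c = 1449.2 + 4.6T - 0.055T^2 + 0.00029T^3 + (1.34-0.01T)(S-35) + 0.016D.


c = 1449.2 + 4.6*16.1 - 0.055*16.1^2 + 0.00029*16.1^3 + (1.34 - 0.01*16.1)*(39.3 - 35) + 0.016*195 = 1518.4

1518.4 m/s


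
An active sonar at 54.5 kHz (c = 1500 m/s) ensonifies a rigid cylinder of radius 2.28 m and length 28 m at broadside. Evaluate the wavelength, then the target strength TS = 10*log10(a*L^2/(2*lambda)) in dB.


Step 1: lambda = c/f = 1500/54500 = 0.02752 m
Step 2: TS = 10*log10(a*L^2/(2*lambda)) = 10*log10(2.28*28^2/(2*0.02752)) = 45.12

45.12 dB


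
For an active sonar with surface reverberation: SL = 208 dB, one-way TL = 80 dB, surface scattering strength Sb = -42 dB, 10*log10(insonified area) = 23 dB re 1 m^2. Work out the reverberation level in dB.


RL = SL - 2*TL + Sb + 10*log10(A) = 208 - 2*80 + (-42) + 23 = 29

29 dB


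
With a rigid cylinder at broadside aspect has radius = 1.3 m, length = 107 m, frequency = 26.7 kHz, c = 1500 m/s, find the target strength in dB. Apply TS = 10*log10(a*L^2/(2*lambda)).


51.22 dB


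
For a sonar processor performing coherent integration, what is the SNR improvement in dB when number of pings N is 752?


28.76 dB


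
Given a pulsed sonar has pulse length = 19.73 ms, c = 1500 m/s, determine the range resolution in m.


dR = c*tau/2 = 1500 * 19.73e-3 / 2 = 14.7975

14.7975 m


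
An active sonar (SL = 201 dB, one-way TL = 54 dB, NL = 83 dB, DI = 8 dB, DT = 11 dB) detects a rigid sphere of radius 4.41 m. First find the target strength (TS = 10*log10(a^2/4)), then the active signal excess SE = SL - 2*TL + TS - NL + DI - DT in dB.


Step 1: TS = 10*log10(4.41^2/4) = 6.87 dB
Step 2: SE = SL - 2*TL + TS - NL + DI - DT = 201 - 2*54 + (6.87) - 83 + 8 - 11 = 13.87

13.87 dB


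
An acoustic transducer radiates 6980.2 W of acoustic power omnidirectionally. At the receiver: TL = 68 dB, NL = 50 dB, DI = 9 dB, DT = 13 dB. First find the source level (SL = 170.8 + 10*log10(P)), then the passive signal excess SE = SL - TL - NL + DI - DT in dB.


Step 1: SL = 170.8 + 10*log10(6980.2) = 209.24 dB
Step 2: SE = SL - TL - NL + DI - DT = 209.24 - 68 - 50 + 9 - 13 = 87.24

87.24 dB


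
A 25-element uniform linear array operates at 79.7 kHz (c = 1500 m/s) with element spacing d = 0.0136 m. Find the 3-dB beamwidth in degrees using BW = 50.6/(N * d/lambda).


Step 1: lambda = 1500/79700 = 0.01882 m
Step 2: d/lambda = 0.0136/0.01882 = 0.7226
Step 3: BW = 50.6/(N * d/lambda) = 50.6/(25 * 0.7226) = 2.8

2.8 deg


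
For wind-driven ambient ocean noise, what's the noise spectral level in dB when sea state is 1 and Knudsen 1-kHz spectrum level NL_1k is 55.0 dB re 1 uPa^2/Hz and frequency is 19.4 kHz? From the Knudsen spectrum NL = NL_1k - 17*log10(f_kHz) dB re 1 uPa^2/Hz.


33.11 dB


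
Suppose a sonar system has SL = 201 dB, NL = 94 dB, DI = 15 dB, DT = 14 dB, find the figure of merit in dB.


FOM = SL - NL + DI - DT = 201 - 94 + 15 - 14 = 108

108 dB


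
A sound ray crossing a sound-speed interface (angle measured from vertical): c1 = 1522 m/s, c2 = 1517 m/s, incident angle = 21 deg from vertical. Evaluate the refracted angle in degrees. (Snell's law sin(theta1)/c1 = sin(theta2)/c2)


sin(theta2) = (c2/c1)*sin(theta1) = (1517/1522)*sin(21 deg) = 0.35719
theta2 = arcsin(0.35719) = 20.93

20.93 deg


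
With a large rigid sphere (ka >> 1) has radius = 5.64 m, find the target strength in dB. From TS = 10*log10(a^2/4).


9.0 dB


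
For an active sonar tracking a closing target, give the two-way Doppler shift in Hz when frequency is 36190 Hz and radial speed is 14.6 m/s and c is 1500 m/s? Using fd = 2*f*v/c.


fd = 2*f*v/c = 2 * 36190 * 14.6 / 1500 = 704.5

704.5 Hz


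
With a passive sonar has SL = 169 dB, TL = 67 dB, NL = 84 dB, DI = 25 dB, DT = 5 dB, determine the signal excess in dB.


SE = SL - TL - NL + DI - DT = 169 - 67 - 84 + 25 - 5 = 38

38 dB


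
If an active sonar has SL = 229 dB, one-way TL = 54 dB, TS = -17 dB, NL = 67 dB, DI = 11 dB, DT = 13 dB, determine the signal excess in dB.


35 dB


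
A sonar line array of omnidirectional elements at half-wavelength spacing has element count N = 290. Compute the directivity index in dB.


DI = 10*log10(290) = 24.62

24.62 dB


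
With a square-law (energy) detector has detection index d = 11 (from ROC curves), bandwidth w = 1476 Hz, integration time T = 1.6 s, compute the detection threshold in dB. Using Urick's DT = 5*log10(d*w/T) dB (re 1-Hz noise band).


DT = 5*log10(d*w/T) = 5*log10(11 * 1476 / 1.6) = 5*log10(10147.5) = 20.03

20.03 dB


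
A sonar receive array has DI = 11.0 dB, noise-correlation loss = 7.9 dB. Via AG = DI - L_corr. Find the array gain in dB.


3.1 dB


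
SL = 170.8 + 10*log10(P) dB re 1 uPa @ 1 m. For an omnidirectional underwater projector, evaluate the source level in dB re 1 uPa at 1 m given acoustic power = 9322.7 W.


210.5 dB


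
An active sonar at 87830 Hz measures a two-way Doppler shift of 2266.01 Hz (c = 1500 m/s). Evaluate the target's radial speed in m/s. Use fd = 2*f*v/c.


19.35 m/s


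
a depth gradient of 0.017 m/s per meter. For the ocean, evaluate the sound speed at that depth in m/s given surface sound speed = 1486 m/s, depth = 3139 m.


c = 1486 + 0.017 * 3139 = 1539.363

1539.363 m/s


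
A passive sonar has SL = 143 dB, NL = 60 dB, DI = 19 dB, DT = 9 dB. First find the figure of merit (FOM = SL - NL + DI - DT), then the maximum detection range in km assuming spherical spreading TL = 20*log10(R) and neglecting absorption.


Step 1: FOM = SL - NL + DI - DT = 143 - 60 + 19 - 9 = 93 dB
Step 2: at max range FOM = TL = 20*log10(R), so R = 10^(93/20) = 44668.36 m = 44.67 km

44.67 km


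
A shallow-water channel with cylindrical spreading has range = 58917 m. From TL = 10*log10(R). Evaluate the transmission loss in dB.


TL = 10*log10(58917) = 47.7

47.7 dB


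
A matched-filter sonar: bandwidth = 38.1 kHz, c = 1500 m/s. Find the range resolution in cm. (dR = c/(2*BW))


dR = c/(2*BW) = 1500 / (2 * 38.1e3) = 0.0197 m = 1.97 cm

1.97 cm


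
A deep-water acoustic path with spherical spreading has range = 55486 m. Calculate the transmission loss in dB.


94.88 dB


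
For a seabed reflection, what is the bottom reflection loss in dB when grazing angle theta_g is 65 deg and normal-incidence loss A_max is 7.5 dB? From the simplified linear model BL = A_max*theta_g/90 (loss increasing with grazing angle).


BL = A_max * theta_g / 90 = 7.5 * 65 / 90 = 5.42

5.42 dB


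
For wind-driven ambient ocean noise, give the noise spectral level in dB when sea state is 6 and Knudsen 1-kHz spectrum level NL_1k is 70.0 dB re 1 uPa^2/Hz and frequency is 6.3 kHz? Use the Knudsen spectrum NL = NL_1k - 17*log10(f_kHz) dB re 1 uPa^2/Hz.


56.41 dB


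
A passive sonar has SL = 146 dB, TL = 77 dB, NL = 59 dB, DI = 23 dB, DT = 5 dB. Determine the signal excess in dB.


28 dB


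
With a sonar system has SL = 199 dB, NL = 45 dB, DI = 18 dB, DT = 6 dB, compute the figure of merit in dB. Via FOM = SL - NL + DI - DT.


166 dB


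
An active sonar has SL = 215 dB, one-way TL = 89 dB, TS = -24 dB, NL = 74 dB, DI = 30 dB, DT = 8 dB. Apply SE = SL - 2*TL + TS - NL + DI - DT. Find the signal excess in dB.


SE = SL - 2*TL + TS - NL + DI - DT = 215 - 2*89 + (-24) - 74 + 30 - 8 = -39

-39 dB


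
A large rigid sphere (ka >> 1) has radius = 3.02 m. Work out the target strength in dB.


TS = 10*log10(3.02^2 / 4) = 10*log10(2.2801) = 3.58

3.58 dB


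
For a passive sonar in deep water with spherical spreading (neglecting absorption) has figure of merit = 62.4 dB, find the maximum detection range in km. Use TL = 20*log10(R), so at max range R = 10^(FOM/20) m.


1.32 km


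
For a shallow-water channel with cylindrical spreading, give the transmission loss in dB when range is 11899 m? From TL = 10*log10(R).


TL = 10*log10(11899) = 40.76

40.76 dB


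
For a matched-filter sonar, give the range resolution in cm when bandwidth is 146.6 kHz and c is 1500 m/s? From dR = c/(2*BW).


dR = c/(2*BW) = 1500 / (2 * 146.6e3) = 0.0051 m = 0.51 cm

0.51 cm


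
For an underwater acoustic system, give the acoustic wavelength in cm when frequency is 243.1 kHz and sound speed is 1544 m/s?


lambda = c/f = 1544 / 243100 = 0.0064 m = 0.64 cm

0.64 cm


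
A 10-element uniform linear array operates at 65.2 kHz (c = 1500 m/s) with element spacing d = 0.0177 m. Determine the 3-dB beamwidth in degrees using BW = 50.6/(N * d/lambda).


Step 1: lambda = 1500/65200 = 0.02301 m
Step 2: d/lambda = 0.0177/0.02301 = 0.7692
Step 3: BW = 50.6/(N * d/lambda) = 50.6/(10 * 0.7692) = 6.58

6.58 deg


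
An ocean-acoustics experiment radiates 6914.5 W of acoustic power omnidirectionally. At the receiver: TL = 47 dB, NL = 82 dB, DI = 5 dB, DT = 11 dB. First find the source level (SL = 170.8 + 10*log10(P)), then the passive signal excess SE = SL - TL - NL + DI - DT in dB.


Step 1: SL = 170.8 + 10*log10(6914.5) = 209.2 dB
Step 2: SE = SL - TL - NL + DI - DT = 209.2 - 47 - 82 + 5 - 11 = 74.2

74.2 dB


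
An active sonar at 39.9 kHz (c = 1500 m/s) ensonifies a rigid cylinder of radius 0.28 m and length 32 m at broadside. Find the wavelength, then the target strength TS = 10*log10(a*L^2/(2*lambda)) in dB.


Step 1: lambda = c/f = 1500/39900 = 0.03759 m
Step 2: TS = 10*log10(a*L^2/(2*lambda)) = 10*log10(0.28*32^2/(2*0.03759)) = 35.81

35.81 dB


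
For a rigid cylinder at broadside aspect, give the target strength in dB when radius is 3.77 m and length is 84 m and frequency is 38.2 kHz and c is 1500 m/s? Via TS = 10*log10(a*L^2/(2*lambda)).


lambda = 1500/38200 = 0.03927 m
TS = 10*log10(3.77*84^2/(2*0.03927)) = 55.3

55.3 dB


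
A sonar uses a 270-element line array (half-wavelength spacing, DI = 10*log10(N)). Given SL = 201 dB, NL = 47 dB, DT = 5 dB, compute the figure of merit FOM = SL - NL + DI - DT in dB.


173.31 dB


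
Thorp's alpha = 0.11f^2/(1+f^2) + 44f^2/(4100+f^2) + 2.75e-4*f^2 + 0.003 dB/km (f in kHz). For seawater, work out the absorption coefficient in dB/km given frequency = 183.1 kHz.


f^2 = 33525.61
alpha = 0.11*33525.61/(1+33525.61) + 44*33525.61/(4100+33525.61) + 2.75e-4*33525.61 + 0.003 = 48.538

48.538 dB/km


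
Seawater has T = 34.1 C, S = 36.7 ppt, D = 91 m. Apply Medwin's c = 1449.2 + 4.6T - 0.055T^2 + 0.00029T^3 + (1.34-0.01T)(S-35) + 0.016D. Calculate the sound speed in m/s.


c = 1449.2 + 4.6*34.1 - 0.055*34.1^2 + 0.00029*34.1^3 + (1.34 - 0.01*34.1)*(36.7 - 35) + 0.016*91 = 1556.76

1556.76 m/s


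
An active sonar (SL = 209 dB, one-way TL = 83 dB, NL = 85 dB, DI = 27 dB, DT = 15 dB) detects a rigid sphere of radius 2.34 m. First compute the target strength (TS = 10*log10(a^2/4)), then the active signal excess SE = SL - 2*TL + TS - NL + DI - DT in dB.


Step 1: TS = 10*log10(2.34^2/4) = 1.36 dB
Step 2: SE = SL - 2*TL + TS - NL + DI - DT = 209 - 2*83 + (1.36) - 85 + 27 - 15 = -28.64

-28.64 dB


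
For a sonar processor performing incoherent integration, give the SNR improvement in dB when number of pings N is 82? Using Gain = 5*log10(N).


Gain = 5*log10(82) = 9.57

9.57 dB


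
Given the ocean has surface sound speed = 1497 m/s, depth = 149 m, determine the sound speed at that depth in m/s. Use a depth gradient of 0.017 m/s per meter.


1499.533 m/s


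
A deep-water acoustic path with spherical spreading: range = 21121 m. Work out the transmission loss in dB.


TL = 20*log10(21121) = 86.49

86.49 dB


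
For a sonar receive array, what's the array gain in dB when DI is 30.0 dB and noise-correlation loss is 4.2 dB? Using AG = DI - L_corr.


AG = DI - L_corr = 30.0 - 4.2 = 25.8

25.8 dB


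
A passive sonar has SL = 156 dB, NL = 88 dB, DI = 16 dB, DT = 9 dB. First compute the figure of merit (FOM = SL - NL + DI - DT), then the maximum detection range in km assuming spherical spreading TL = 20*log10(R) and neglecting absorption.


Step 1: FOM = SL - NL + DI - DT = 156 - 88 + 16 - 9 = 75 dB
Step 2: at max range FOM = TL = 20*log10(R), so R = 10^(75/20) = 5623.41 m = 5.62 km

5.62 km


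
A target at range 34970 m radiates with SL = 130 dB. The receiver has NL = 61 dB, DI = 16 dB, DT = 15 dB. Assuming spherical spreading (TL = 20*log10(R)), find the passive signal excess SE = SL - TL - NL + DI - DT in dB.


Step 1: TL = 20*log10(34970) = 90.87 dB
Step 2: SE = 130 - 90.87 - 61 + 16 - 15 = -20.87

-20.87 dB


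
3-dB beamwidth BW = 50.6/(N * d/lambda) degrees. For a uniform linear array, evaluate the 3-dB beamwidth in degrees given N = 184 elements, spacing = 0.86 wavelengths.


BW = 50.6 / (184 * 0.86) = 50.6 / 158.24 = 0.32

0.32 deg


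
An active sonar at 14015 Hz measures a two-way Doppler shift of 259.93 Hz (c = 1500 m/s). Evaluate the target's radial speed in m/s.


13.91 m/s
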